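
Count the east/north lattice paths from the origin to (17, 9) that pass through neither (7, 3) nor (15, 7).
Number of paths = 1496726

Inclusion–exclusion. Total paths: C(26, 17) = 3124550. Through P₁: C(10, 7)·C(16, 10) = 960960. Through P₂: C(22, 15)·C(4, 2) = 1023264. Since P₁ is strictly southwest of P₂, a monotone path through both must visit P₁ then P₂; paths through both = C(10, 7)·C(12, 8)·C(4, 2) = 356400. Avoid both = 3124550 − 960960 − 1023264 + 356400 = 1496726.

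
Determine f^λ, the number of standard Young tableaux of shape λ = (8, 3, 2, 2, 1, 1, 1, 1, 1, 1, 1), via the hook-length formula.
# SYT of shape (8, 3, 2, 2, 1, 1, 1, 1, 1, 1, 1) = 170714544

Hook-length formula: f^λ = n! / Π hook(c), product over all cells c of the Young diagram. For λ = (8, 3, 2, 2, 1, 1, 1, 1, 1, 1, 1), n = 22 boxes. Hook lengths by row (left-to-right, top-to-bottom): [18, 10, 7, 5, 4, 3, 2, 1]; [12, 4, 1]; [10, 2]; [9, 1]; [7]; [6]; [5]; [4]; [3]; [2]; [1]. Product of hooks = 6584094720000. So f^λ = 22! / 6584094720000 = 1124000727777607680000 / 6584094720000 = 170714544.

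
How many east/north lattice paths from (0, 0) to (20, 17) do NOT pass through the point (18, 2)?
Number of paths = 15905342870

Total paths from (0, 0) to (20, 17): C(37, 20) = 15905368710. Paths through (18, 2): (paths (0, 0) → (18, 2)) × (paths (18, 2) → (20, 17)) = C(20, 18) · C(17, 2) = 190 · 136 = 25840. Avoidance count = 15905368710 − 25840 = 15905342870.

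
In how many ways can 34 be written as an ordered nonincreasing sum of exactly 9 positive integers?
p(34, 9 parts) = 1291

Partitions of n into exactly k parts are in bijection with partitions of n − k into at most k parts (subtract 1 from each part). So p(34, exactly 9) = p(25, parts ≤ 9). Computing via the recurrence p(m, j) = p(m, j−1) + p(m−j, j) gives 1291.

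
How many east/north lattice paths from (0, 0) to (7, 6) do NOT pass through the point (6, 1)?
Number of paths = 1674

Total paths from (0, 0) to (7, 6): C(13, 7) = 1716. Paths through (6, 1): (paths (0, 0) → (6, 1)) × (paths (6, 1) → (7, 6)) = C(7, 6) · C(6, 1) = 7 · 6 = 42. Avoidance count = 1716 − 42 = 1674.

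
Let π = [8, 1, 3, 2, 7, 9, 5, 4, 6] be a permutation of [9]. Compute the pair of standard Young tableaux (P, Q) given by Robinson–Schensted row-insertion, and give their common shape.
P = [1, 2, 4, 6] / [3, 5, 9] / [7] / [8];  Q = [1, 3, 5, 6] / [2, 7, 9] / [4] / [8];  common shape = (4, 3, 1, 1)

Row-insert the values π_1, π_2, … into P one at a time, bumping the leftmost entry strictly greater than the inserted value down to the next row. The recording tableau Q records, in position (i, j), the step at which that cell was added to P.
  Insert 8 (step 1): P = [8];  Q = [1]
  Insert 1 (step 2): P = [1] / [8];  Q = [1] / [2]
  Insert 3 (step 3): P = [1, 3] / [8];  Q = [1, 3] / [2]
  Insert 2 (step 4): P = [1, 2] / [3] / [8];  Q = [1, 3] / [2] / [4]
  Insert 7 (step 5): P = [1, 2, 7] / [3] / [8];  Q = [1, 3, 5] / [2] / [4]
  Insert 9 (step 6): P = [1, 2, 7, 9] / [3] / [8];  Q = [1, 3, 5, 6] / [2] / [4]
  Insert 5 (step 7): P = [1, 2, 5, 9] / [3, 7] / [8];  Q = [1, 3, 5, 6] / [2, 7] / [4]
  Insert 4 (step 8): P = [1, 2, 4, 9] / [3, 5] / [7] / [8];  Q = [1, 3, 5, 6] / [2, 7] / [4] / [8]
  Insert 6 (step 9): P = [1, 2, 4, 6] / [3, 5, 9] / [7] / [8];  Q = [1, 3, 5, 6] / [2, 7, 9] / [4] / [8]
Final shape: (4, 3, 1, 1).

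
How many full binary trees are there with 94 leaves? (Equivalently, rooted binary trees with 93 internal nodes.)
C_93 = 60960876535340415751462563580829648891969728907438000

These full binary trees are counted by the Catalan number C_n = (1/(n + 1)) · C(2n, n). For n = 93: C_93 = (1/94) · C(186, 93) = 5730322394321999080637480976597986995845154517299172000/94 = 60960876535340415751462563580829648891969728907438000.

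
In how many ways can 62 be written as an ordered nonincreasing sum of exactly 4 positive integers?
p(62, 4 parts) = 1735

Partitions of n into exactly k parts are in bijection with partitions of n − k into at most k parts (subtract 1 from each part). So p(62, exactly 4) = p(58, parts ≤ 4). Computing via the recurrence p(m, j) = p(m, j−1) + p(m−j, j) gives 1735.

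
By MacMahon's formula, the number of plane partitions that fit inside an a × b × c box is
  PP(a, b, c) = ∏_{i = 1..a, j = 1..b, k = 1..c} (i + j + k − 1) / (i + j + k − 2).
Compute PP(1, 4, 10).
PP(1, 4, 10) = 1001

Evaluate the triple product over i = 1..1, j = 1..4, k = 1..10. The factors are (2/1) · (3/2) · (4/3) · (5/4) · (6/5) · (7/6) · (8/7) · (9/8) · … (40 factors total). The numerators and denominators telescope so the product is an integer; carrying out the multiplication exactly gives PP(1, 4, 10) = 1001.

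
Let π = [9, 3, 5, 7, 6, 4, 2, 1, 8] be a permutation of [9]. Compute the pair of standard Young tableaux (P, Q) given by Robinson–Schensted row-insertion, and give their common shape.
P = [1, 4, 6, 8] / [2] / [3] / [5] / [7] / [9];  Q = [1, 3, 4, 9] / [2] / [5] / [6] / [7] / [8];  common shape = (4, 1, 1, 1, 1, 1)

Row-insert the values π_1, π_2, … into P one at a time, bumping the leftmost entry strictly greater than the inserted value down to the next row. The recording tableau Q records, in position (i, j), the step at which that cell was added to P.
  Insert 9 (step 1): P = [9];  Q = [1]
  Insert 3 (step 2): P = [3] / [9];  Q = [1] / [2]
  Insert 5 (step 3): P = [3, 5] / [9];  Q = [1, 3] / [2]
  Insert 7 (step 4): P = [3, 5, 7] / [9];  Q = [1, 3, 4] / [2]
  Insert 6 (step 5): P = [3, 5, 6] / [7] / [9];  Q = [1, 3, 4] / [2] / [5]
  Insert 4 (step 6): P = [3, 4, 6] / [5] / [7] / [9];  Q = [1, 3, 4] / [2] / [5] / [6]
  Insert 2 (step 7): P = [2, 4, 6] / [3] / [5] / [7] / [9];  Q = [1, 3, 4] / [2] / [5] / [6] / [7]
  Insert 1 (step 8): P = [1, 4, 6] / [2] / [3] / [5] / [7] / [9];  Q = [1, 3, 4] / [2] / [5] / [6] / [7] / [8]
  Insert 8 (step 9): P = [1, 4, 6, 8] / [2] / [3] / [5] / [7] / [9];  Q = [1, 3, 4, 9] / [2] / [5] / [6] / [7] / [8]
Final shape: (4, 1, 1, 1, 1, 1).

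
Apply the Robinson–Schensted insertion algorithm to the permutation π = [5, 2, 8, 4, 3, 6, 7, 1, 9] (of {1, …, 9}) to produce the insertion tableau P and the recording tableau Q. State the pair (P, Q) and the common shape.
P = [1, 3, 6, 7, 9] / [2, 8] / [4] / [5];  Q = [1, 3, 6, 7, 9] / [2, 4] / [5] / [8];  common shape = (5, 2, 1, 1)

Row-insert the values π_1, π_2, … into P one at a time, bumping the leftmost entry strictly greater than the inserted value down to the next row. The recording tableau Q records, in position (i, j), the step at which that cell was added to P.
  Insert 5 (step 1): P = [5];  Q = [1]
  Insert 2 (step 2): P = [2] / [5];  Q = [1] / [2]
  Insert 8 (step 3): P = [2, 8] / [5];  Q = [1, 3] / [2]
  Insert 4 (step 4): P = [2, 4] / [5, 8];  Q = [1, 3] / [2, 4]
  Insert 3 (step 5): P = [2, 3] / [4, 8] / [5];  Q = [1, 3] / [2, 4] / [5]
  Insert 6 (step 6): P = [2, 3, 6] / [4, 8] / [5];  Q = [1, 3, 6] / [2, 4] / [5]
  Insert 7 (step 7): P = [2, 3, 6, 7] / [4, 8] / [5];  Q = [1, 3, 6, 7] / [2, 4] / [5]
  Insert 1 (step 8): P = [1, 3, 6, 7] / [2, 8] / [4] / [5];  Q = [1, 3, 6, 7] / [2, 4] / [5] / [8]
  Insert 9 (step 9): P = [1, 3, 6, 7, 9] / [2, 8] / [4] / [5];  Q = [1, 3, 6, 7, 9] / [2, 4] / [5] / [8]
Final shape: (5, 2, 1, 1).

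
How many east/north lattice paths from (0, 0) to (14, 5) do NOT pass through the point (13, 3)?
Number of paths = 9948

Total paths from (0, 0) to (14, 5): C(19, 14) = 11628. Paths through (13, 3): (paths (0, 0) → (13, 3)) × (paths (13, 3) → (14, 5)) = C(16, 13) · C(3, 1) = 560 · 3 = 1680. Avoidance count = 11628 − 1680 = 9948.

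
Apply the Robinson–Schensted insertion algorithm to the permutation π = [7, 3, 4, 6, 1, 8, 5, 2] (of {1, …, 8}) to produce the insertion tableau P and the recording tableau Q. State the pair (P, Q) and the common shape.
P = [1, 2, 5, 8] / [3, 4] / [6] / [7];  Q = [1, 3, 4, 6] / [2, 7] / [5] / [8];  common shape = (4, 2, 1, 1)

Row-insert the values π_1, π_2, … into P one at a time, bumping the leftmost entry strictly greater than the inserted value down to the next row. The recording tableau Q records, in position (i, j), the step at which that cell was added to P.
  Insert 7 (step 1): P = [7];  Q = [1]
  Insert 3 (step 2): P = [3] / [7];  Q = [1] / [2]
  Insert 4 (step 3): P = [3, 4] / [7];  Q = [1, 3] / [2]
  Insert 6 (step 4): P = [3, 4, 6] / [7];  Q = [1, 3, 4] / [2]
  Insert 1 (step 5): P = [1, 4, 6] / [3] / [7];  Q = [1, 3, 4] / [2] / [5]
  Insert 8 (step 6): P = [1, 4, 6, 8] / [3] / [7];  Q = [1, 3, 4, 6] / [2] / [5]
  Insert 5 (step 7): P = [1, 4, 5, 8] / [3, 6] / [7];  Q = [1, 3, 4, 6] / [2, 7] / [5]
  Insert 2 (step 8): P = [1, 2, 5, 8] / [3, 4] / [6] / [7];  Q = [1, 3, 4, 6] / [2, 7] / [5] / [8]
Final shape: (4, 2, 1, 1).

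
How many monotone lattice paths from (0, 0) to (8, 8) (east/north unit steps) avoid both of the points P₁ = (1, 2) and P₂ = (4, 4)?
Number of paths = 4922

Inclusion–exclusion. Total paths: C(16, 8) = 12870. Through P₁: C(3, 1)·C(13, 7) = 5148. Through P₂: C(8, 4)·C(8, 4) = 4900. Since P₁ is strictly southwest of P₂, a monotone path through both must visit P₁ then P₂; paths through both = C(3, 1)·C(5, 3)·C(8, 4) = 2100. Avoid both = 12870 − 5148 − 4900 + 2100 = 4922.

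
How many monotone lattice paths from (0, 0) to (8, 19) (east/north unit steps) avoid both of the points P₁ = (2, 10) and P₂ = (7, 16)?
Number of paths = 1031085

Inclusion–exclusion. Total paths: C(27, 8) = 2220075. Through P₁: C(12, 2)·C(15, 6) = 330330. Through P₂: C(23, 7)·C(4, 1) = 980628. Since P₁ is strictly southwest of P₂, a monotone path through both must visit P₁ then P₂; paths through both = C(12, 2)·C(11, 5)·C(4, 1) = 121968. Avoid both = 2220075 − 330330 − 980628 + 121968 = 1031085.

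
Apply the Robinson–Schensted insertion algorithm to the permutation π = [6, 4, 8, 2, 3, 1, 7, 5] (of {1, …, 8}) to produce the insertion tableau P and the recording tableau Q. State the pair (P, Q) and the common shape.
P = [1, 3, 5] / [2, 7] / [4, 8] / [6];  Q = [1, 3, 7] / [2, 5] / [4, 8] / [6];  common shape = (3, 2, 2, 1)

Row-insert the values π_1, π_2, … into P one at a time, bumping the leftmost entry strictly greater than the inserted value down to the next row. The recording tableau Q records, in position (i, j), the step at which that cell was added to P.
  Insert 6 (step 1): P = [6];  Q = [1]
  Insert 4 (step 2): P = [4] / [6];  Q = [1] / [2]
  Insert 8 (step 3): P = [4, 8] / [6];  Q = [1, 3] / [2]
  Insert 2 (step 4): P = [2, 8] / [4] / [6];  Q = [1, 3] / [2] / [4]
  Insert 3 (step 5): P = [2, 3] / [4, 8] / [6];  Q = [1, 3] / [2, 5] / [4]
  Insert 1 (step 6): P = [1, 3] / [2, 8] / [4] / [6];  Q = [1, 3] / [2, 5] / [4] / [6]
  Insert 7 (step 7): P = [1, 3, 7] / [2, 8] / [4] / [6];  Q = [1, 3, 7] / [2, 5] / [4] / [6]
  Insert 5 (step 8): P = [1, 3, 5] / [2, 7] / [4, 8] / [6];  Q = [1, 3, 7] / [2, 5] / [4, 8] / [6]
Final shape: (3, 2, 2, 1).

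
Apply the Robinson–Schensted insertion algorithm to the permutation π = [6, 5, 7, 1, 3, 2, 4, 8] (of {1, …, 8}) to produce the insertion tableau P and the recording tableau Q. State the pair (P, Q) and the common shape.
P = [1, 2, 4, 8] / [3, 7] / [5] / [6];  Q = [1, 3, 7, 8] / [2, 5] / [4] / [6];  common shape = (4, 2, 1, 1)

Row-insert the values π_1, π_2, … into P one at a time, bumping the leftmost entry strictly greater than the inserted value down to the next row. The recording tableau Q records, in position (i, j), the step at which that cell was added to P.
  Insert 6 (step 1): P = [6];  Q = [1]
  Insert 5 (step 2): P = [5] / [6];  Q = [1] / [2]
  Insert 7 (step 3): P = [5, 7] / [6];  Q = [1, 3] / [2]
  Insert 1 (step 4): P = [1, 7] / [5] / [6];  Q = [1, 3] / [2] / [4]
  Insert 3 (step 5): P = [1, 3] / [5, 7] / [6];  Q = [1, 3] / [2, 5] / [4]
  Insert 2 (step 6): P = [1, 2] / [3, 7] / [5] / [6];  Q = [1, 3] / [2, 5] / [4] / [6]
  Insert 4 (step 7): P = [1, 2, 4] / [3, 7] / [5] / [6];  Q = [1, 3, 7] / [2, 5] / [4] / [6]
  Insert 8 (step 8): P = [1, 2, 4, 8] / [3, 7] / [5] / [6];  Q = [1, 3, 7, 8] / [2, 5] / [4] / [6]
Final shape: (4, 2, 1, 1).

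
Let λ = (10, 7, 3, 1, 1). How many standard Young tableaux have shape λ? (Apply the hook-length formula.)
# SYT of shape (10, 7, 3, 1, 1) = 359165664

Hook-length formula: f^λ = n! / Π hook(c), product over all cells c of the Young diagram. For λ = (10, 7, 3, 1, 1), n = 22 boxes. Hook lengths by row (left-to-right, top-to-bottom): [14, 11, 10, 8, 7, 6, 5, 3, 2, 1]; [10, 7, 6, 4, 3, 2, 1]; [5, 2, 1]; [2]; [1]. Product of hooks = 3129477120000. So f^λ = 22! / 3129477120000 = 1124000727777607680000 / 3129477120000 = 359165664.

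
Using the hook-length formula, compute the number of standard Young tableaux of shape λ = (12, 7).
# SYT of shape (12, 7) = 23256

Hook-length formula: f^λ = n! / Π hook(c), product over all cells c of the Young diagram. For λ = (12, 7), n = 19 boxes. Hook lengths by row (left-to-right, top-to-bottom): [13, 12, 11, 10, 9, 8, 7, 5, 4, 3, 2, 1]; [7, 6, 5, 4, 3, 2, 1]. Product of hooks = 5230697472000. So f^λ = 19! / 5230697472000 = 121645100408832000 / 5230697472000 = 23256.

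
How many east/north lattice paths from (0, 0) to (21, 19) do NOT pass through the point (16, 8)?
Number of paths = 128069871072

Total paths from (0, 0) to (21, 19): C(40, 21) = 131282408400. Paths through (16, 8): (paths (0, 0) → (16, 8)) × (paths (16, 8) → (21, 19)) = C(24, 16) · C(16, 5) = 735471 · 4368 = 3212537328. Avoidance count = 131282408400 − 3212537328 = 128069871072.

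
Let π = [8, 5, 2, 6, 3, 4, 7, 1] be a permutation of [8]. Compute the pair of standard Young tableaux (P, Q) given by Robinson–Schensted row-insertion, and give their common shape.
P = [1, 3, 4, 7] / [2, 6] / [5] / [8];  Q = [1, 4, 6, 7] / [2, 5] / [3] / [8];  common shape = (4, 2, 1, 1)

Row-insert the values π_1, π_2, … into P one at a time, bumping the leftmost entry strictly greater than the inserted value down to the next row. The recording tableau Q records, in position (i, j), the step at which that cell was added to P.
  Insert 8 (step 1): P = [8];  Q = [1]
  Insert 5 (step 2): P = [5] / [8];  Q = [1] / [2]
  Insert 2 (step 3): P = [2] / [5] / [8];  Q = [1] / [2] / [3]
  Insert 6 (step 4): P = [2, 6] / [5] / [8];  Q = [1, 4] / [2] / [3]
  Insert 3 (step 5): P = [2, 3] / [5, 6] / [8];  Q = [1, 4] / [2, 5] / [3]
  Insert 4 (step 6): P = [2, 3, 4] / [5, 6] / [8];  Q = [1, 4, 6] / [2, 5] / [3]
  Insert 7 (step 7): P = [2, 3, 4, 7] / [5, 6] / [8];  Q = [1, 4, 6, 7] / [2, 5] / [3]
  Insert 1 (step 8): P = [1, 3, 4, 7] / [2, 6] / [5] / [8];  Q = [1, 4, 6, 7] / [2, 5] / [3] / [8]
Final shape: (4, 2, 1, 1).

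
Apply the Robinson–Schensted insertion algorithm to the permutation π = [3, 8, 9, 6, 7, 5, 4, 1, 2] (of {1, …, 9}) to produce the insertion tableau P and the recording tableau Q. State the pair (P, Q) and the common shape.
P = [1, 2, 7] / [3, 4] / [5, 9] / [6] / [8];  Q = [1, 2, 3] / [4, 5] / [6, 9] / [7] / [8];  common shape = (3, 2, 2, 1, 1)

Row-insert the values π_1, π_2, … into P one at a time, bumping the leftmost entry strictly greater than the inserted value down to the next row. The recording tableau Q records, in position (i, j), the step at which that cell was added to P.
  Insert 3 (step 1): P = [3];  Q = [1]
  Insert 8 (step 2): P = [3, 8];  Q = [1, 2]
  Insert 9 (step 3): P = [3, 8, 9];  Q = [1, 2, 3]
  Insert 6 (step 4): P = [3, 6, 9] / [8];  Q = [1, 2, 3] / [4]
  Insert 7 (step 5): P = [3, 6, 7] / [8, 9];  Q = [1, 2, 3] / [4, 5]
  Insert 5 (step 6): P = [3, 5, 7] / [6, 9] / [8];  Q = [1, 2, 3] / [4, 5] / [6]
  Insert 4 (step 7): P = [3, 4, 7] / [5, 9] / [6] / [8];  Q = [1, 2, 3] / [4, 5] / [6] / [7]
  Insert 1 (step 8): P = [1, 4, 7] / [3, 9] / [5] / [6] / [8];  Q = [1, 2, 3] / [4, 5] / [6] / [7] / [8]
  Insert 2 (step 9): P = [1, 2, 7] / [3, 4] / [5, 9] / [6] / [8];  Q = [1, 2, 3] / [4, 5] / [6, 9] / [7] / [8]
Final shape: (3, 2, 2, 1, 1).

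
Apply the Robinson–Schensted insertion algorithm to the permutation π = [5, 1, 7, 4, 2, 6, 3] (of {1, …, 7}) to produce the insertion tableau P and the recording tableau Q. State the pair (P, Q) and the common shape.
P = [1, 2, 3] / [4, 6] / [5, 7];  Q = [1, 3, 6] / [2, 4] / [5, 7];  common shape = (3, 2, 2)

Row-insert the values π_1, π_2, … into P one at a time, bumping the leftmost entry strictly greater than the inserted value down to the next row. The recording tableau Q records, in position (i, j), the step at which that cell was added to P.
  Insert 5 (step 1): P = [5];  Q = [1]
  Insert 1 (step 2): P = [1] / [5];  Q = [1] / [2]
  Insert 7 (step 3): P = [1, 7] / [5];  Q = [1, 3] / [2]
  Insert 4 (step 4): P = [1, 4] / [5, 7];  Q = [1, 3] / [2, 4]
  Insert 2 (step 5): P = [1, 2] / [4, 7] / [5];  Q = [1, 3] / [2, 4] / [5]
  Insert 6 (step 6): P = [1, 2, 6] / [4, 7] / [5];  Q = [1, 3, 6] / [2, 4] / [5]
  Insert 3 (step 7): P = [1, 2, 3] / [4, 6] / [5, 7];  Q = [1, 3, 6] / [2, 4] / [5, 7]
Final shape: (3, 2, 2).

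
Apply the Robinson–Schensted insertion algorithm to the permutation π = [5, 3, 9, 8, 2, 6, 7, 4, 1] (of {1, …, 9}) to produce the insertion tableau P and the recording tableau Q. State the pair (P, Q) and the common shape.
P = [1, 4, 7] / [2, 6] / [3, 8] / [5] / [9];  Q = [1, 3, 7] / [2, 4] / [5, 6] / [8] / [9];  common shape = (3, 2, 2, 1, 1)

Row-insert the values π_1, π_2, … into P one at a time, bumping the leftmost entry strictly greater than the inserted value down to the next row. The recording tableau Q records, in position (i, j), the step at which that cell was added to P.
  Insert 5 (step 1): P = [5];  Q = [1]
  Insert 3 (step 2): P = [3] / [5];  Q = [1] / [2]
  Insert 9 (step 3): P = [3, 9] / [5];  Q = [1, 3] / [2]
  Insert 8 (step 4): P = [3, 8] / [5, 9];  Q = [1, 3] / [2, 4]
  Insert 2 (step 5): P = [2, 8] / [3, 9] / [5];  Q = [1, 3] / [2, 4] / [5]
  Insert 6 (step 6): P = [2, 6] / [3, 8] / [5, 9];  Q = [1, 3] / [2, 4] / [5, 6]
  Insert 7 (step 7): P = [2, 6, 7] / [3, 8] / [5, 9];  Q = [1, 3, 7] / [2, 4] / [5, 6]
  Insert 4 (step 8): P = [2, 4, 7] / [3, 6] / [5, 8] / [9];  Q = [1, 3, 7] / [2, 4] / [5, 6] / [8]
  Insert 1 (step 9): P = [1, 4, 7] / [2, 6] / [3, 8] / [5] / [9];  Q = [1, 3, 7] / [2, 4] / [5, 6] / [8] / [9]
Final shape: (3, 2, 2, 1, 1).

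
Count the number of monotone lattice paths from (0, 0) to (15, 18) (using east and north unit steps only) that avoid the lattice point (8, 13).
Number of paths = 875994240

Total paths from (0, 0) to (15, 18): C(33, 15) = 1037158320. Paths through (8, 13): (paths (0, 0) → (8, 13)) × (paths (8, 13) → (15, 18)) = C(21, 8) · C(12, 7) = 203490 · 792 = 161164080. Avoidance count = 1037158320 − 161164080 = 875994240.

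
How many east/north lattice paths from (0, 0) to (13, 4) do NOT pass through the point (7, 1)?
Number of paths = 1708

Total paths from (0, 0) to (13, 4): C(17, 13) = 2380. Paths through (7, 1): (paths (0, 0) → (7, 1)) × (paths (7, 1) → (13, 4)) = C(8, 7) · C(9, 6) = 8 · 84 = 672. Avoidance count = 2380 − 672 = 1708.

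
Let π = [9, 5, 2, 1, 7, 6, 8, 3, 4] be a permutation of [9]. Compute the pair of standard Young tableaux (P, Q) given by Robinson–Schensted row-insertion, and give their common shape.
P = [1, 3, 4] / [2, 6, 8] / [5, 7] / [9];  Q = [1, 5, 7] / [2, 6, 9] / [3, 8] / [4];  common shape = (3, 3, 2, 1)

Row-insert the values π_1, π_2, … into P one at a time, bumping the leftmost entry strictly greater than the inserted value down to the next row. The recording tableau Q records, in position (i, j), the step at which that cell was added to P.
  Insert 9 (step 1): P = [9];  Q = [1]
  Insert 5 (step 2): P = [5] / [9];  Q = [1] / [2]
  Insert 2 (step 3): P = [2] / [5] / [9];  Q = [1] / [2] / [3]
  Insert 1 (step 4): P = [1] / [2] / [5] / [9];  Q = [1] / [2] / [3] / [4]
  Insert 7 (step 5): P = [1, 7] / [2] / [5] / [9];  Q = [1, 5] / [2] / [3] / [4]
  Insert 6 (step 6): P = [1, 6] / [2, 7] / [5] / [9];  Q = [1, 5] / [2, 6] / [3] / [4]
  Insert 8 (step 7): P = [1, 6, 8] / [2, 7] / [5] / [9];  Q = [1, 5, 7] / [2, 6] / [3] / [4]
  Insert 3 (step 8): P = [1, 3, 8] / [2, 6] / [5, 7] / [9];  Q = [1, 5, 7] / [2, 6] / [3, 8] / [4]
  Insert 4 (step 9): P = [1, 3, 4] / [2, 6, 8] / [5, 7] / [9];  Q = [1, 5, 7] / [2, 6, 9] / [3, 8] / [4]
Final shape: (3, 3, 2, 1).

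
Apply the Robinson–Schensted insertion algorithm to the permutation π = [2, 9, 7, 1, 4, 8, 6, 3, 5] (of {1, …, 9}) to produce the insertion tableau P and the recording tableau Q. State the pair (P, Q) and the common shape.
P = [1, 3, 5] / [2, 4, 6] / [7, 8] / [9];  Q = [1, 2, 6] / [3, 5, 7] / [4, 9] / [8];  common shape = (3, 3, 2, 1)

Row-insert the values π_1, π_2, … into P one at a time, bumping the leftmost entry strictly greater than the inserted value down to the next row. The recording tableau Q records, in position (i, j), the step at which that cell was added to P.
  Insert 2 (step 1): P = [2];  Q = [1]
  Insert 9 (step 2): P = [2, 9];  Q = [1, 2]
  Insert 7 (step 3): P = [2, 7] / [9];  Q = [1, 2] / [3]
  Insert 1 (step 4): P = [1, 7] / [2] / [9];  Q = [1, 2] / [3] / [4]
  Insert 4 (step 5): P = [1, 4] / [2, 7] / [9];  Q = [1, 2] / [3, 5] / [4]
  Insert 8 (step 6): P = [1, 4, 8] / [2, 7] / [9];  Q = [1, 2, 6] / [3, 5] / [4]
  Insert 6 (step 7): P = [1, 4, 6] / [2, 7, 8] / [9];  Q = [1, 2, 6] / [3, 5, 7] / [4]
  Insert 3 (step 8): P = [1, 3, 6] / [2, 4, 8] / [7] / [9];  Q = [1, 2, 6] / [3, 5, 7] / [4] / [8]
  Insert 5 (step 9): P = [1, 3, 5] / [2, 4, 6] / [7, 8] / [9];  Q = [1, 2, 6] / [3, 5, 7] / [4, 9] / [8]
Final shape: (3, 3, 2, 1).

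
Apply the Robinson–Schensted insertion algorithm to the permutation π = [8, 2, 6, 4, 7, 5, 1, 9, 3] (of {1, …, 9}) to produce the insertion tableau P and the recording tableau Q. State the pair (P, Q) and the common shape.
P = [1, 3, 5, 9] / [2, 4] / [6, 7] / [8];  Q = [1, 3, 5, 8] / [2, 6] / [4, 9] / [7];  common shape = (4, 2, 2, 1)

Row-insert the values π_1, π_2, … into P one at a time, bumping the leftmost entry strictly greater than the inserted value down to the next row. The recording tableau Q records, in position (i, j), the step at which that cell was added to P.
  Insert 8 (step 1): P = [8];  Q = [1]
  Insert 2 (step 2): P = [2] / [8];  Q = [1] / [2]
  Insert 6 (step 3): P = [2, 6] / [8];  Q = [1, 3] / [2]
  Insert 4 (step 4): P = [2, 4] / [6] / [8];  Q = [1, 3] / [2] / [4]
  Insert 7 (step 5): P = [2, 4, 7] / [6] / [8];  Q = [1, 3, 5] / [2] / [4]
  Insert 5 (step 6): P = [2, 4, 5] / [6, 7] / [8];  Q = [1, 3, 5] / [2, 6] / [4]
  Insert 1 (step 7): P = [1, 4, 5] / [2, 7] / [6] / [8];  Q = [1, 3, 5] / [2, 6] / [4] / [7]
  Insert 9 (step 8): P = [1, 4, 5, 9] / [2, 7] / [6] / [8];  Q = [1, 3, 5, 8] / [2, 6] / [4] / [7]
  Insert 3 (step 9): P = [1, 3, 5, 9] / [2, 4] / [6, 7] / [8];  Q = [1, 3, 5, 8] / [2, 6] / [4, 9] / [7]
Final shape: (4, 2, 2, 1).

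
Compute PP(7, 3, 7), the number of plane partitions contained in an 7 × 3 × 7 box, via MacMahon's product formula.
PP(7, 3, 7) = 877262100

Evaluate the triple product over i = 1..7, j = 1..3, k = 1..7. The factors are (2/1) · (3/2) · (4/3) · (5/4) · (6/5) · (7/6) · (8/7) · (3/2) · … (147 factors total). The numerators and denominators telescope so the product is an integer; carrying out the multiplication exactly gives PP(7, 3, 7) = 877262100.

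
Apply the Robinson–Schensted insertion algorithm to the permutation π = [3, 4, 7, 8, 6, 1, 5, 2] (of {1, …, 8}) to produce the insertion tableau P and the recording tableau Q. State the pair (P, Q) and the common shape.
P = [1, 2, 5, 8] / [3, 4] / [6] / [7];  Q = [1, 2, 3, 4] / [5, 7] / [6] / [8];  common shape = (4, 2, 1, 1)

Row-insert the values π_1, π_2, … into P one at a time, bumping the leftmost entry strictly greater than the inserted value down to the next row. The recording tableau Q records, in position (i, j), the step at which that cell was added to P.
  Insert 3 (step 1): P = [3];  Q = [1]
  Insert 4 (step 2): P = [3, 4];  Q = [1, 2]
  Insert 7 (step 3): P = [3, 4, 7];  Q = [1, 2, 3]
  Insert 8 (step 4): P = [3, 4, 7, 8];  Q = [1, 2, 3, 4]
  Insert 6 (step 5): P = [3, 4, 6, 8] / [7];  Q = [1, 2, 3, 4] / [5]
  Insert 1 (step 6): P = [1, 4, 6, 8] / [3] / [7];  Q = [1, 2, 3, 4] / [5] / [6]
  Insert 5 (step 7): P = [1, 4, 5, 8] / [3, 6] / [7];  Q = [1, 2, 3, 4] / [5, 7] / [6]
  Insert 2 (step 8): P = [1, 2, 5, 8] / [3, 4] / [6] / [7];  Q = [1, 2, 3, 4] / [5, 7] / [6] / [8]
Final shape: (4, 2, 1, 1).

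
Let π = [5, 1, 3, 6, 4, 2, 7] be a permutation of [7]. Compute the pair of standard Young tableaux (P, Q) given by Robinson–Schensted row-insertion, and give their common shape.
P = [1, 2, 4, 7] / [3, 6] / [5];  Q = [1, 3, 4, 7] / [2, 5] / [6];  common shape = (4, 2, 1)

Row-insert the values π_1, π_2, … into P one at a time, bumping the leftmost entry strictly greater than the inserted value down to the next row. The recording tableau Q records, in position (i, j), the step at which that cell was added to P.
  Insert 5 (step 1): P = [5];  Q = [1]
  Insert 1 (step 2): P = [1] / [5];  Q = [1] / [2]
  Insert 3 (step 3): P = [1, 3] / [5];  Q = [1, 3] / [2]
  Insert 6 (step 4): P = [1, 3, 6] / [5];  Q = [1, 3, 4] / [2]
  Insert 4 (step 5): P = [1, 3, 4] / [5, 6];  Q = [1, 3, 4] / [2, 5]
  Insert 2 (step 6): P = [1, 2, 4] / [3, 6] / [5];  Q = [1, 3, 4] / [2, 5] / [6]
  Insert 7 (step 7): P = [1, 2, 4, 7] / [3, 6] / [5];  Q = [1, 3, 4, 7] / [2, 5] / [6]
Final shape: (4, 2, 1).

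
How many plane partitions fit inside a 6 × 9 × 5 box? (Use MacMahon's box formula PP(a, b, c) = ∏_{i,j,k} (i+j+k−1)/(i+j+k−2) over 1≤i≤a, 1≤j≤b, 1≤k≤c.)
PP(6, 9, 5) = 72261531710368

Evaluate the triple product over i = 1..6, j = 1..9, k = 1..5. The factors are (2/1) · (3/2) · (4/3) · (5/4) · (6/5) · (3/2) · (4/3) · (5/4) · … (270 factors total). The numerators and denominators telescope so the product is an integer; carrying out the multiplication exactly gives PP(6, 9, 5) = 72261531710368.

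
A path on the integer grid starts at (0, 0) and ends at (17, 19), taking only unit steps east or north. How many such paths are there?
Number of paths = 8597496600

A monotone lattice path from (0, 0) to (17, 19) consists of 17 east steps and 19 north steps in some order, so it is determined by which 17 of the 36 steps are east. The count is C(36, 17) = 8597496600.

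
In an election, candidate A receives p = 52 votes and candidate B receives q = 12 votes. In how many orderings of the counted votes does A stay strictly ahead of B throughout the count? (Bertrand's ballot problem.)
Strict-lead orderings = 2052634189410

Total orderings of the 64 votes with 52 for A: C(64, 52) = 3284214703056. By the Bertrand ballot formula (Cycle Lemma / reflection principle), the number of orderings in which A is strictly ahead of B throughout is (p − q)/(p + q) · C(p + q, p) = (52 − 12)/(52 + 12) · 3284214703056 = 2052634189410.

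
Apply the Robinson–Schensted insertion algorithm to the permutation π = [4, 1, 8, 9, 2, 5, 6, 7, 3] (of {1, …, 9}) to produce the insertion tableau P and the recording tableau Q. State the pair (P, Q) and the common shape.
P = [1, 2, 3, 6, 7] / [4, 5, 9] / [8];  Q = [1, 3, 4, 7, 8] / [2, 5, 6] / [9];  common shape = (5, 3, 1)

Row-insert the values π_1, π_2, … into P one at a time, bumping the leftmost entry strictly greater than the inserted value down to the next row. The recording tableau Q records, in position (i, j), the step at which that cell was added to P.
  Insert 4 (step 1): P = [4];  Q = [1]
  Insert 1 (step 2): P = [1] / [4];  Q = [1] / [2]
  Insert 8 (step 3): P = [1, 8] / [4];  Q = [1, 3] / [2]
  Insert 9 (step 4): P = [1, 8, 9] / [4];  Q = [1, 3, 4] / [2]
  Insert 2 (step 5): P = [1, 2, 9] / [4, 8];  Q = [1, 3, 4] / [2, 5]
  Insert 5 (step 6): P = [1, 2, 5] / [4, 8, 9];  Q = [1, 3, 4] / [2, 5, 6]
  Insert 6 (step 7): P = [1, 2, 5, 6] / [4, 8, 9];  Q = [1, 3, 4, 7] / [2, 5, 6]
  Insert 7 (step 8): P = [1, 2, 5, 6, 7] / [4, 8, 9];  Q = [1, 3, 4, 7, 8] / [2, 5, 6]
  Insert 3 (step 9): P = [1, 2, 3, 6, 7] / [4, 5, 9] / [8];  Q = [1, 3, 4, 7, 8] / [2, 5, 6] / [9]
Final shape: (5, 3, 1).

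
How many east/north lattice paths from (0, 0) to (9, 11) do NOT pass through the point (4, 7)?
Number of paths = 126380

Total paths from (0, 0) to (9, 11): C(20, 9) = 167960. Paths through (4, 7): (paths (0, 0) → (4, 7)) × (paths (4, 7) → (9, 11)) = C(11, 4) · C(9, 5) = 330 · 126 = 41580. Avoidance count = 167960 − 41580 = 126380.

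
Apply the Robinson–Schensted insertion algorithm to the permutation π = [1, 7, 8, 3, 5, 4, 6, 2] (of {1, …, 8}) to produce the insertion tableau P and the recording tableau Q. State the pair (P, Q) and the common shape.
P = [1, 2, 4, 6] / [3, 8] / [5] / [7];  Q = [1, 2, 3, 7] / [4, 5] / [6] / [8];  common shape = (4, 2, 1, 1)

Row-insert the values π_1, π_2, … into P one at a time, bumping the leftmost entry strictly greater than the inserted value down to the next row. The recording tableau Q records, in position (i, j), the step at which that cell was added to P.
  Insert 1 (step 1): P = [1];  Q = [1]
  Insert 7 (step 2): P = [1, 7];  Q = [1, 2]
  Insert 8 (step 3): P = [1, 7, 8];  Q = [1, 2, 3]
  Insert 3 (step 4): P = [1, 3, 8] / [7];  Q = [1, 2, 3] / [4]
  Insert 5 (step 5): P = [1, 3, 5] / [7, 8];  Q = [1, 2, 3] / [4, 5]
  Insert 4 (step 6): P = [1, 3, 4] / [5, 8] / [7];  Q = [1, 2, 3] / [4, 5] / [6]
  Insert 6 (step 7): P = [1, 3, 4, 6] / [5, 8] / [7];  Q = [1, 2, 3, 7] / [4, 5] / [6]
  Insert 2 (step 8): P = [1, 2, 4, 6] / [3, 8] / [5] / [7];  Q = [1, 2, 3, 7] / [4, 5] / [6] / [8]
Final shape: (4, 2, 1, 1).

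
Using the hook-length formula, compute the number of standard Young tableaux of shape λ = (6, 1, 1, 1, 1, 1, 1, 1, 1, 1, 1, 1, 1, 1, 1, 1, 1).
# SYT of shape (6, 1, 1, 1, 1, 1, 1, 1, 1, 1, 1, 1, 1, 1, 1, 1, 1) = 20349

Hook-length formula: f^λ = n! / Π hook(c), product over all cells c of the Young diagram. For λ = (6, 1, 1, 1, 1, 1, 1, 1, 1, 1, 1, 1, 1, 1, 1, 1, 1), n = 22 boxes. Hook lengths by row (left-to-right, top-to-bottom): [22, 5, 4, 3, 2, 1]; [16]; [15]; [14]; [13]; [12]; [11]; [10]; [9]; [8]; [7]; [6]; [5]; [4]; [3]; [2]; [1]. Product of hooks = 55236165304320000. So f^λ = 22! / 55236165304320000 = 1124000727777607680000 / 55236165304320000 = 20349.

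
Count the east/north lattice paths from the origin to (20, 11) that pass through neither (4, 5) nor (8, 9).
Number of paths = 73861487

Inclusion–exclusion. Total paths: C(31, 20) = 84672315. Through P₁: C(9, 4)·C(22, 16) = 9401238. Through P₂: C(17, 8)·C(14, 12) = 2212210. Since P₁ is strictly southwest of P₂, a monotone path through both must visit P₁ then P₂; paths through both = C(9, 4)·C(8, 4)·C(14, 12) = 802620. Avoid both = 84672315 − 9401238 − 2212210 + 802620 = 73861487.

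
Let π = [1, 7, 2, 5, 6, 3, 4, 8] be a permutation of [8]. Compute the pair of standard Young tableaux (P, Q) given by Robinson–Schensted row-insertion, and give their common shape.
P = [1, 2, 3, 4, 8] / [5, 6] / [7];  Q = [1, 2, 4, 5, 8] / [3, 7] / [6];  common shape = (5, 2, 1)

Row-insert the values π_1, π_2, … into P one at a time, bumping the leftmost entry strictly greater than the inserted value down to the next row. The recording tableau Q records, in position (i, j), the step at which that cell was added to P.
  Insert 1 (step 1): P = [1];  Q = [1]
  Insert 7 (step 2): P = [1, 7];  Q = [1, 2]
  Insert 2 (step 3): P = [1, 2] / [7];  Q = [1, 2] / [3]
  Insert 5 (step 4): P = [1, 2, 5] / [7];  Q = [1, 2, 4] / [3]
  Insert 6 (step 5): P = [1, 2, 5, 6] / [7];  Q = [1, 2, 4, 5] / [3]
  Insert 3 (step 6): P = [1, 2, 3, 6] / [5] / [7];  Q = [1, 2, 4, 5] / [3] / [6]
  Insert 4 (step 7): P = [1, 2, 3, 4] / [5, 6] / [7];  Q = [1, 2, 4, 5] / [3, 7] / [6]
  Insert 8 (step 8): P = [1, 2, 3, 4, 8] / [5, 6] / [7];  Q = [1, 2, 4, 5, 8] / [3, 7] / [6]
Final shape: (5, 2, 1).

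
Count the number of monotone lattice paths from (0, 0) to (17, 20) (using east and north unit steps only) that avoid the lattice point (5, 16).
Number of paths = 15868333530

Total paths from (0, 0) to (17, 20): C(37, 17) = 15905368710. Paths through (5, 16): (paths (0, 0) → (5, 16)) × (paths (5, 16) → (17, 20)) = C(21, 5) · C(16, 12) = 20349 · 1820 = 37035180. Avoidance count = 15905368710 − 37035180 = 15868333530.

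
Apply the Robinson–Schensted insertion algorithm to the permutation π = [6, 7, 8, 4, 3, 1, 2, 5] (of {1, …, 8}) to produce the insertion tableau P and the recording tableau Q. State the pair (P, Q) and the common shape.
P = [1, 2, 5] / [3, 7, 8] / [4] / [6];  Q = [1, 2, 3] / [4, 7, 8] / [5] / [6];  common shape = (3, 3, 1, 1)

Row-insert the values π_1, π_2, … into P one at a time, bumping the leftmost entry strictly greater than the inserted value down to the next row. The recording tableau Q records, in position (i, j), the step at which that cell was added to P.
  Insert 6 (step 1): P = [6];  Q = [1]
  Insert 7 (step 2): P = [6, 7];  Q = [1, 2]
  Insert 8 (step 3): P = [6, 7, 8];  Q = [1, 2, 3]
  Insert 4 (step 4): P = [4, 7, 8] / [6];  Q = [1, 2, 3] / [4]
  Insert 3 (step 5): P = [3, 7, 8] / [4] / [6];  Q = [1, 2, 3] / [4] / [5]
  Insert 1 (step 6): P = [1, 7, 8] / [3] / [4] / [6];  Q = [1, 2, 3] / [4] / [5] / [6]
  Insert 2 (step 7): P = [1, 2, 8] / [3, 7] / [4] / [6];  Q = [1, 2, 3] / [4, 7] / [5] / [6]
  Insert 5 (step 8): P = [1, 2, 5] / [3, 7, 8] / [4] / [6];  Q = [1, 2, 3] / [4, 7, 8] / [5] / [6]
Final shape: (3, 3, 1, 1).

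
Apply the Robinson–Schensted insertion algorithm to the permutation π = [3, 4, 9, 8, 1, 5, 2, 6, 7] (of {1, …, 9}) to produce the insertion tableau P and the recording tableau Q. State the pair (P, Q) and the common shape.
P = [1, 2, 5, 6, 7] / [3, 4] / [8] / [9];  Q = [1, 2, 3, 8, 9] / [4, 6] / [5] / [7];  common shape = (5, 2, 1, 1)

Row-insert the values π_1, π_2, … into P one at a time, bumping the leftmost entry strictly greater than the inserted value down to the next row. The recording tableau Q records, in position (i, j), the step at which that cell was added to P.
  Insert 3 (step 1): P = [3];  Q = [1]
  Insert 4 (step 2): P = [3, 4];  Q = [1, 2]
  Insert 9 (step 3): P = [3, 4, 9];  Q = [1, 2, 3]
  Insert 8 (step 4): P = [3, 4, 8] / [9];  Q = [1, 2, 3] / [4]
  Insert 1 (step 5): P = [1, 4, 8] / [3] / [9];  Q = [1, 2, 3] / [4] / [5]
  Insert 5 (step 6): P = [1, 4, 5] / [3, 8] / [9];  Q = [1, 2, 3] / [4, 6] / [5]
  Insert 2 (step 7): P = [1, 2, 5] / [3, 4] / [8] / [9];  Q = [1, 2, 3] / [4, 6] / [5] / [7]
  Insert 6 (step 8): P = [1, 2, 5, 6] / [3, 4] / [8] / [9];  Q = [1, 2, 3, 8] / [4, 6] / [5] / [7]
  Insert 7 (step 9): P = [1, 2, 5, 6, 7] / [3, 4] / [8] / [9];  Q = [1, 2, 3, 8, 9] / [4, 6] / [5] / [7]
Final shape: (5, 2, 1, 1).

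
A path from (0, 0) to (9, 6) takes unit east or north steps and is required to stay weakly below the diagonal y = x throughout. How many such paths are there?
Number of paths = 2002

By the reflection principle (André's argument), the number of monotone paths to (9, 6) with n ≤ m that never go above y = x is C(15, 9) − C(15, 10) = 5005 − 3003 = 2002.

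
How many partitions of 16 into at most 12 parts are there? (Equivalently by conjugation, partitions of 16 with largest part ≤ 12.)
p(16, parts ≤ 12) = 224

Partitions of 16 with all parts ≤ 12: 12+4, 12+3+1, 12+2+2, 12+2+1+1, 12+1+1+1+1, 11+5, 11+4+1, 11+3+2, 11+3+1+1, 11+2+2+1, 11+2+1+1+1, 11+1+1+1+1+1, 10+6, 10+5+1, 10+4+2, 10+4+1+1, 10+3+3, 10+3+2+1, 10+3+1+1+1, 10+2+2+2, 10+2+2+1+1, 10+2+1+1+1+1, 10+1+1+1+1+1+1, 9+7, 9+6+1, 9+5+2, 9+5+1+1, 9+4+3, 9+4+2+1, 9+4+1+1+1, … (224 total). Count = 224.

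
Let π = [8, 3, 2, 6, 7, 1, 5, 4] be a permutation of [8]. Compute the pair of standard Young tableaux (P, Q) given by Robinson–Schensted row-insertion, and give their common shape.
P = [1, 4, 7] / [2, 5] / [3, 6] / [8];  Q = [1, 4, 5] / [2, 7] / [3, 8] / [6];  common shape = (3, 2, 2, 1)

Row-insert the values π_1, π_2, … into P one at a time, bumping the leftmost entry strictly greater than the inserted value down to the next row. The recording tableau Q records, in position (i, j), the step at which that cell was added to P.
  Insert 8 (step 1): P = [8];  Q = [1]
  Insert 3 (step 2): P = [3] / [8];  Q = [1] / [2]
  Insert 2 (step 3): P = [2] / [3] / [8];  Q = [1] / [2] / [3]
  Insert 6 (step 4): P = [2, 6] / [3] / [8];  Q = [1, 4] / [2] / [3]
  Insert 7 (step 5): P = [2, 6, 7] / [3] / [8];  Q = [1, 4, 5] / [2] / [3]
  Insert 1 (step 6): P = [1, 6, 7] / [2] / [3] / [8];  Q = [1, 4, 5] / [2] / [3] / [6]
  Insert 5 (step 7): P = [1, 5, 7] / [2, 6] / [3] / [8];  Q = [1, 4, 5] / [2, 7] / [3] / [6]
  Insert 4 (step 8): P = [1, 4, 7] / [2, 5] / [3, 6] / [8];  Q = [1, 4, 5] / [2, 7] / [3, 8] / [6]
Final shape: (3, 2, 2, 1).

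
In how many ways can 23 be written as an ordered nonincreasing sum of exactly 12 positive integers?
p(23, 12 parts) = 56

Partitions of n into exactly k parts are in bijection with partitions of n − k into at most k parts (subtract 1 from each part). So p(23, exactly 12) = p(11, parts ≤ 12). Computing via the recurrence p(m, j) = p(m, j−1) + p(m−j, j) gives 56.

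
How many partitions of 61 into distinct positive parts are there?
q(61) = 12076

A partition into distinct parts is a strictly decreasing sequence summing to n. The recurrence d(n, m) = d(n, m−1) + d(n−m, m−1) (use part m at most once) with q(n) = d(n, n) gives q(61) = 12076. (Euler's theorem: # distinct-part partitions = # odd-part partitions.)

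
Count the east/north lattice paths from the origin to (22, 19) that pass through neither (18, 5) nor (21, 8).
Number of paths = 244516274280

Inclusion–exclusion. Total paths: C(41, 22) = 244662670200. Through P₁: C(23, 18)·C(18, 4) = 102965940. Through P₂: C(29, 21)·C(12, 1) = 51505740. Since P₁ is strictly southwest of P₂, a monotone path through both must visit P₁ then P₂; paths through both = C(23, 18)·C(6, 3)·C(12, 1) = 8075760. Avoid both = 244662670200 − 102965940 − 51505740 + 8075760 = 244516274280.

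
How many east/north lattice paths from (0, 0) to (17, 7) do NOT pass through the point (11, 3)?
Number of paths = 269664

Total paths from (0, 0) to (17, 7): C(24, 17) = 346104. Paths through (11, 3): (paths (0, 0) → (11, 3)) × (paths (11, 3) → (17, 7)) = C(14, 11) · C(10, 6) = 364 · 210 = 76440. Avoidance count = 346104 − 76440 = 269664.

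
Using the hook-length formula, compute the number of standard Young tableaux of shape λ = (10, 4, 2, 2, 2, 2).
# SYT of shape (10, 4, 2, 2, 2, 2) = 320089770

Hook-length formula: f^λ = n! / Π hook(c), product over all cells c of the Young diagram. For λ = (10, 4, 2, 2, 2, 2), n = 22 boxes. Hook lengths by row (left-to-right, top-to-bottom): [15, 14, 9, 8, 6, 5, 4, 3, 2, 1]; [8, 7, 2, 1]; [5, 4]; [4, 3]; [3, 2]; [2, 1]. Product of hooks = 3511517184000. So f^λ = 22! / 3511517184000 = 1124000727777607680000 / 3511517184000 = 320089770.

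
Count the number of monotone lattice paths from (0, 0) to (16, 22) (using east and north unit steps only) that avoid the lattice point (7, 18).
Number of paths = 21896273930

Total paths from (0, 0) to (16, 22): C(38, 16) = 22239974430. Paths through (7, 18): (paths (0, 0) → (7, 18)) × (paths (7, 18) → (16, 22)) = C(25, 7) · C(13, 9) = 480700 · 715 = 343700500. Avoidance count = 22239974430 − 343700500 = 21896273930.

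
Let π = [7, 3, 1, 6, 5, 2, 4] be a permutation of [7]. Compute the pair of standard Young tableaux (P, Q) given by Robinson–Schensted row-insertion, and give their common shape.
P = [1, 2, 4] / [3, 5] / [6] / [7];  Q = [1, 4, 7] / [2, 5] / [3] / [6];  common shape = (3, 2, 1, 1)

Row-insert the values π_1, π_2, … into P one at a time, bumping the leftmost entry strictly greater than the inserted value down to the next row. The recording tableau Q records, in position (i, j), the step at which that cell was added to P.
  Insert 7 (step 1): P = [7];  Q = [1]
  Insert 3 (step 2): P = [3] / [7];  Q = [1] / [2]
  Insert 1 (step 3): P = [1] / [3] / [7];  Q = [1] / [2] / [3]
  Insert 6 (step 4): P = [1, 6] / [3] / [7];  Q = [1, 4] / [2] / [3]
  Insert 5 (step 5): P = [1, 5] / [3, 6] / [7];  Q = [1, 4] / [2, 5] / [3]
  Insert 2 (step 6): P = [1, 2] / [3, 5] / [6] / [7];  Q = [1, 4] / [2, 5] / [3] / [6]
  Insert 4 (step 7): P = [1, 2, 4] / [3, 5] / [6] / [7];  Q = [1, 4, 7] / [2, 5] / [3] / [6]
Final shape: (3, 2, 1, 1).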